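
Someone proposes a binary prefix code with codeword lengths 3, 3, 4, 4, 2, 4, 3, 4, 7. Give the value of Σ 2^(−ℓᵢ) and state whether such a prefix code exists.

0.8828125; yes

With common denominator 2^7 = 128: Σ 2^(−ℓᵢ) = 16/128 + 16/128 + 8/128 + 8/128 + 32/128 + 8/128 + 16/128 + 8/128 + 1/128 = 113/128 = 0.8828125.
Kraft's inequality requires Σ ≤ 1; here Σ = 0.8828125 ≤ 1, so such a prefix code exists.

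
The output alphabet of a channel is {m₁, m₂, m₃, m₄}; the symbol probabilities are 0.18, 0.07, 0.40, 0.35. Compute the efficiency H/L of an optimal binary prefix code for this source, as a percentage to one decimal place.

95.8%

Entropy H = −Σ p log₂ p ≈ 1.7727 bits.
Huffman merges: 7/100+9/50→1/4; 1/4+7/20→3/5; 2/5+3/5→1. L = 37/20 ≈ 1.8500.
Efficiency = H/L = 1.7727/1.8500 = 95.8%.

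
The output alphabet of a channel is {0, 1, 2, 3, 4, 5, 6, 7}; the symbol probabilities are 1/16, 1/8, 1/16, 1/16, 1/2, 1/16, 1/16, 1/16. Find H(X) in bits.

2.375 bits

Each probability is a power of 1/2, so log₂(1/p) is an integer.
H = Σ p·log₂(1/p) = 1/16·4 + 1/8·3 + 1/16·4 + 1/16·4 + 1/2·1 + 1/16·4 + 1/16·4 + 1/16·4 = 2.375 bits.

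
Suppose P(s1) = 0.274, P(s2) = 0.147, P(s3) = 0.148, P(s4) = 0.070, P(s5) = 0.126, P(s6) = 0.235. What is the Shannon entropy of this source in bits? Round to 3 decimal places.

H = −Σ pᵢ log₂ pᵢ.
−0.274·log₂(0.274) = 0.5118
−0.147·log₂(0.147) = 0.4066
−0.148·log₂(0.148) = 0.4079
−0.070·log₂(0.070) = 0.2686
−0.126·log₂(0.126) = 0.3766
−0.235·log₂(0.235) = 0.4910
Sum ≈ 2.4624 → 2.462 bits.

2.462 bits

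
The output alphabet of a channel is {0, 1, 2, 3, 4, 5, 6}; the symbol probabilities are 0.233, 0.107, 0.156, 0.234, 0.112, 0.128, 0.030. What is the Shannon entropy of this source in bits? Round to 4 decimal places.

2.6283 bits

H = −Σ pᵢ log₂ pᵢ.
−0.233·log₂(0.233) = 0.4897
−0.107·log₂(0.107) = 0.3450
−0.156·log₂(0.156) = 0.4181
−0.234·log₂(0.234) = 0.4903
−0.112·log₂(0.112) = 0.3537
−0.128·log₂(0.128) = 0.3796
−0.030·log₂(0.030) = 0.1518
Sum ≈ 2.6283 → 2.6283 bits.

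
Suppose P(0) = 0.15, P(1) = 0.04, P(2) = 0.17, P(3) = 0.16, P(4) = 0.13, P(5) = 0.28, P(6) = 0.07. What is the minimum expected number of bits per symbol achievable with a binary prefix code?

2.66 bits/symbol

Repeatedly combine the two least-probable nodes; the expected code length is the sum of the merged weights.
merge 1/25 + 7/100 → 11/100
merge 11/100 + 13/100 → 6/25
merge 3/20 + 4/25 → 31/100
merge 17/100 + 6/25 → 41/100
merge 7/25 + 31/100 → 59/100
merge 41/100 + 59/100 → 1
L = 11/100 + 6/25 + 31/100 + 41/100 + 59/100 + 1 = 133/50 = 2.66 bits/symbol.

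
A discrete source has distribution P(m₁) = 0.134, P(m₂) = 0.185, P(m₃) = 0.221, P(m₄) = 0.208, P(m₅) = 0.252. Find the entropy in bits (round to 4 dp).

H = −Σ pᵢ log₂ pᵢ.
−0.134·log₂(0.134) = 0.3886
−0.185·log₂(0.185) = 0.4504
−0.221·log₂(0.221) = 0.4813
−0.208·log₂(0.208) = 0.4712
−0.252·log₂(0.252) = 0.5011
Sum ≈ 2.2925 → 2.2925 bits.

2.2925 bits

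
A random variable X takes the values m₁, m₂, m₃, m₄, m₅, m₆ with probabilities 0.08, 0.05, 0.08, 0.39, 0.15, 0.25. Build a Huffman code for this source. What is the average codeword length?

Repeatedly combine the two least-probable nodes; the expected code length is the sum of the merged weights.
merge 1/20 + 2/25 → 13/100
merge 2/25 + 13/100 → 21/100
merge 3/20 + 21/100 → 9/25
merge 1/4 + 9/25 → 61/100
merge 39/100 + 61/100 → 1
L = 13/100 + 21/100 + 9/25 + 61/100 + 1 = 231/100 = 2.31 bits/symbol.

2.31 bits/symbol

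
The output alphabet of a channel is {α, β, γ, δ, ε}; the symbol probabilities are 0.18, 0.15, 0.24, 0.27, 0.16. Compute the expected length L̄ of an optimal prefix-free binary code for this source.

2.31 bits/symbol

Repeatedly combine the two least-probable nodes; the expected code length is the sum of the merged weights.
merge 3/20 + 4/25 → 31/100
merge 9/50 + 6/25 → 21/50
merge 27/100 + 31/100 → 29/50
merge 21/50 + 29/50 → 1
L = 31/100 + 21/50 + 29/50 + 1 = 231/100 = 2.31 bits/symbol.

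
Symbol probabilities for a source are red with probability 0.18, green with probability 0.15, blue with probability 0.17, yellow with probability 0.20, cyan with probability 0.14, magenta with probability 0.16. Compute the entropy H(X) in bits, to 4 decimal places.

H = −Σ pᵢ log₂ pᵢ.
−0.18·log₂(0.18) = 0.4453
−0.15·log₂(0.15) = 0.4105
−0.17·log₂(0.17) = 0.4346
−0.20·log₂(0.20) = 0.4644
−0.14·log₂(0.14) = 0.3971
−0.16·log₂(0.16) = 0.4230
Sum ≈ 2.5750 → 2.5750 bits.

2.5750 bits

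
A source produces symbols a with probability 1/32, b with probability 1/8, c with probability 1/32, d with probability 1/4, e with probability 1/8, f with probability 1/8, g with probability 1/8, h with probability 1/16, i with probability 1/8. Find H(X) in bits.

2.9375 bits

Each probability is a power of 1/2, so log₂(1/p) is an integer.
H = Σ p·log₂(1/p) = 1/32·5 + 1/8·3 + 1/32·5 + 1/4·2 + 1/8·3 + 1/8·3 + 1/8·3 + 1/16·4 + 1/8·3 = 2.9375 bits.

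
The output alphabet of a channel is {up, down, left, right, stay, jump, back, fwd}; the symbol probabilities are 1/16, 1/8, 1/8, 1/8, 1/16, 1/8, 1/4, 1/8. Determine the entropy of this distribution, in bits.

Each probability is a power of 1/2, so log₂(1/p) is an integer.
H = Σ p·log₂(1/p) = 1/16·4 + 1/8·3 + 1/8·3 + 1/8·3 + 1/16·4 + 1/8·3 + 1/4·2 + 1/8·3 = 2.875 bits.

2.875 bits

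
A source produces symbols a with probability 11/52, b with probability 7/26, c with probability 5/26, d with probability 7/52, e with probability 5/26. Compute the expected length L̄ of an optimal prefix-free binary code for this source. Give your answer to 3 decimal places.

2.327 bits/symbol

Repeatedly combine the two least-probable nodes; the expected code length is the sum of the merged weights.
merge 7/52 + 5/26 → 17/52
merge 5/26 + 11/52 → 21/52
merge 7/26 + 17/52 → 31/52
merge 21/52 + 31/52 → 1
L = 17/52 + 21/52 + 31/52 + 1 = 121/52 ≈ 2.327 bits/symbol.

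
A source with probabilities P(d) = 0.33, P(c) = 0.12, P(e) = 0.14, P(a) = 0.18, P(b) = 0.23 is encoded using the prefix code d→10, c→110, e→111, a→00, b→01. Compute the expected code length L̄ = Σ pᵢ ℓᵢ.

2.26 bits/symbol

L̄ = Σ pᵢ·ℓᵢ = 0.33·2 + 0.12·3 + 0.14·3 + 0.18·2 + 0.23·2 = 2.26 bits/symbol.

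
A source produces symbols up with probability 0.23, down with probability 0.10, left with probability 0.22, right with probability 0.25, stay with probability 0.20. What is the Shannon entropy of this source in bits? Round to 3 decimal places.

H = −Σ pᵢ log₂ pᵢ.
−0.23·log₂(0.23) = 0.4877
−0.10·log₂(0.10) = 0.3322
−0.22·log₂(0.22) = 0.4806
−0.25·log₂(0.25) = 0.5000
−0.20·log₂(0.20) = 0.4644
Sum ≈ 2.2648 → 2.265 bits.

2.265 bits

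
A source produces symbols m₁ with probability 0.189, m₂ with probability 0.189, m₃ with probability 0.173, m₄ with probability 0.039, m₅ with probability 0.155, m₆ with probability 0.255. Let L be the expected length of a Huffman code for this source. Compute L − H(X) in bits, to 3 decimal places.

0.107 bits

Entropy H = −Σ p log₂ p ≈ 2.4486 bits.
Huffman merges: 39/1000+31/200→97/500; 173/1000+189/1000→181/500; 189/1000+97/500→383/1000; 51/200+181/500→617/1000; 383/1000+617/1000→1. L = 639/250 ≈ 2.5560.
L − H = 2.5560 − 2.4486 = 0.107 bits.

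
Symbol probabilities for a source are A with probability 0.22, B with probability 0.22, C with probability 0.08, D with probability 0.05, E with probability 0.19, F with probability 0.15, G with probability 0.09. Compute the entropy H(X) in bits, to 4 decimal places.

H = −Σ pᵢ log₂ pᵢ.
−0.22·log₂(0.22) = 0.4806
−0.22·log₂(0.22) = 0.4806
−0.08·log₂(0.08) = 0.2915
−0.05·log₂(0.05) = 0.2161
−0.19·log₂(0.19) = 0.4552
−0.15·log₂(0.15) = 0.4105
−0.09·log₂(0.09) = 0.3127
Sum ≈ 2.6472 → 2.6472 bits.

2.6472 bits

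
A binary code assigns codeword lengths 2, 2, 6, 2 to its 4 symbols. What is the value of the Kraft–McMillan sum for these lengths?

With common denominator 2^6 = 64: Σ 2^(−ℓᵢ) = 16/64 + 16/64 + 1/64 + 16/64 = 49/64 = 0.765625.

0.765625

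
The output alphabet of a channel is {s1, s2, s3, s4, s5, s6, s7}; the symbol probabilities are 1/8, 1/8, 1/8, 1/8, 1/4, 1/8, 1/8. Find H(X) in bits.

2.75 bits

Each probability is a power of 1/2, so log₂(1/p) is an integer.
H = Σ p·log₂(1/p) = 1/8·3 + 1/8·3 + 1/8·3 + 1/8·3 + 1/4·2 + 1/8·3 + 1/8·3 = 2.75 bits.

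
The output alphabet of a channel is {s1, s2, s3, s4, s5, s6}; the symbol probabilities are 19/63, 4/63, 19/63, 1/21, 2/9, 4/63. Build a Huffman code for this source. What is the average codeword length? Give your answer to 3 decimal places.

2.286 bits/symbol

Repeatedly combine the two least-probable nodes; the expected code length is the sum of the merged weights.
merge 1/21 + 4/63 → 1/9
merge 4/63 + 1/9 → 11/63
merge 11/63 + 2/9 → 25/63
merge 19/63 + 19/63 → 38/63
merge 25/63 + 38/63 → 1
L = 1/9 + 11/63 + 25/63 + 38/63 + 1 = 16/7 ≈ 2.286 bits/symbol.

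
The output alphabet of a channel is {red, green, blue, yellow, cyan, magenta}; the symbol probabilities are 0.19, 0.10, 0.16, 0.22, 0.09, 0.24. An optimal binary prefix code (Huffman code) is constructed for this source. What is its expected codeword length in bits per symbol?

2.54 bits/symbol

Repeatedly combine the two least-probable nodes; the expected code length is the sum of the merged weights.
merge 9/100 + 1/10 → 19/100
merge 4/25 + 19/100 → 7/20
merge 19/100 + 11/50 → 41/100
merge 6/25 + 7/20 → 59/100
merge 41/100 + 59/100 → 1
L = 19/100 + 7/20 + 41/100 + 59/100 + 1 = 127/50 = 2.54 bits/symbol.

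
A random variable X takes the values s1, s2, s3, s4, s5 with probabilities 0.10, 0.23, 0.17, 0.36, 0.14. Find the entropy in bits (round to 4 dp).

H = −Σ pᵢ log₂ pᵢ.
−0.10·log₂(0.10) = 0.3322
−0.23·log₂(0.23) = 0.4877
−0.17·log₂(0.17) = 0.4346
−0.36·log₂(0.36) = 0.5306
−0.14·log₂(0.14) = 0.3971
Sum ≈ 2.1822 → 2.1822 bits.

2.1822 bits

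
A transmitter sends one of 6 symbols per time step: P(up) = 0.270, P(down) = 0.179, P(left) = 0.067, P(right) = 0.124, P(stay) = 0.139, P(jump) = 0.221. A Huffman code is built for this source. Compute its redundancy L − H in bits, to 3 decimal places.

Entropy H = −Σ p log₂ p ≈ 2.4660 bits.
Huffman merges: 67/1000+31/250→191/1000; 139/1000+179/1000→159/500; 191/1000+221/1000→103/250; 27/100+159/500→147/250; 103/250+147/250→1. L = 2509/1000 ≈ 2.5090.
L − H = 2.5090 − 2.4660 = 0.043 bits.

0.043 bits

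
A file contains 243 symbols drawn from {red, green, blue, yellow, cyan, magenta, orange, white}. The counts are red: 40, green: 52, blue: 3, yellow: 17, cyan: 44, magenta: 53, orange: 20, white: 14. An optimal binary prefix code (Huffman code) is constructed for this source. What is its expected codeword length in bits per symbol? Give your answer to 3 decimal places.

2.778 bits/symbol

Probabilities are the counts divided by 243.
Repeatedly combine the two least-probable nodes; the expected code length is the sum of the merged weights.
merge 1/81 + 14/243 → 17/243
merge 17/243 + 17/243 → 34/243
merge 20/243 + 34/243 → 2/9
merge 40/243 + 44/243 → 28/81
merge 52/243 + 53/243 → 35/81
merge 2/9 + 28/81 → 46/81
merge 35/81 + 46/81 → 1
L = 17/243 + 34/243 + 2/9 + 28/81 + 35/81 + 46/81 + 1 = 25/9 ≈ 2.778 bits/symbol.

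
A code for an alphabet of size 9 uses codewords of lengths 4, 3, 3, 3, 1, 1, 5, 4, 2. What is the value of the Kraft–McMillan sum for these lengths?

1.78125

With common denominator 2^5 = 32: Σ 2^(−ℓᵢ) = 2/32 + 4/32 + 4/32 + 4/32 + 16/32 + 16/32 + 1/32 + 2/32 + 8/32 = 57/32 = 1.78125.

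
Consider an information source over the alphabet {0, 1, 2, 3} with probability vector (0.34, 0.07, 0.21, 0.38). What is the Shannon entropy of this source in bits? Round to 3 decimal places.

1.801 bits

H = −Σ pᵢ log₂ pᵢ.
−0.34·log₂(0.34) = 0.5292
−0.07·log₂(0.07) = 0.2686
−0.21·log₂(0.21) = 0.4728
−0.38·log₂(0.38) = 0.5305
Sum ≈ 1.8010 → 1.801 bits.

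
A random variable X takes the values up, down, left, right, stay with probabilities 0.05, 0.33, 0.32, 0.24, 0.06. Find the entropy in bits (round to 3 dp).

2.008 bits

H = −Σ pᵢ log₂ pᵢ.
−0.05·log₂(0.05) = 0.2161
−0.33·log₂(0.33) = 0.5278
−0.32·log₂(0.32) = 0.5260
−0.24·log₂(0.24) = 0.4941
−0.06·log₂(0.06) = 0.2435
Sum ≈ 2.0076 → 2.008 bits.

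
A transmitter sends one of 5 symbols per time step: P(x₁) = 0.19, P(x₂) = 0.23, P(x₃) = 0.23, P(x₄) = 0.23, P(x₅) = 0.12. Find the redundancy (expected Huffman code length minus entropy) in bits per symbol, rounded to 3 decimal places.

Entropy H = −Σ p log₂ p ≈ 2.2853 bits.
Huffman merges: 3/25+19/100→31/100; 23/100+23/100→23/50; 23/100+31/100→27/50; 23/50+27/50→1. L = 231/100 ≈ 2.3100.
L − H = 2.3100 − 2.2853 = 0.025 bits.

0.025 bits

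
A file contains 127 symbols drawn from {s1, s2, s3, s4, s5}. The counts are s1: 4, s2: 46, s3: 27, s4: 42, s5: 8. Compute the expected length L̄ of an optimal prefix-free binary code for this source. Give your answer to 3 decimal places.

2.039 bits/symbol

Probabilities are the counts divided by 127.
Repeatedly combine the two least-probable nodes; the expected code length is the sum of the merged weights.
merge 4/127 + 8/127 → 12/127
merge 12/127 + 27/127 → 39/127
merge 39/127 + 42/127 → 81/127
merge 46/127 + 81/127 → 1
L = 12/127 + 39/127 + 81/127 + 1 = 259/127 ≈ 2.039 bits/symbol.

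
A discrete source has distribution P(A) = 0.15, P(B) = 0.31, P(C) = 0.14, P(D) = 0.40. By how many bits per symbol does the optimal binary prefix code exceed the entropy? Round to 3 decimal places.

Entropy H = −Σ p log₂ p ≈ 1.8602 bits.
Huffman merges: 7/50+3/20→29/100; 29/100+31/100→3/5; 2/5+3/5→1. L = 189/100 ≈ 1.8900.
L − H = 1.8900 − 1.8602 = 0.030 bits.

0.030 bits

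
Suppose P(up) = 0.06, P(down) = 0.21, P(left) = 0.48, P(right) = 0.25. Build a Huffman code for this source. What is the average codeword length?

1.79 bits/symbol

Repeatedly combine the two least-probable nodes; the expected code length is the sum of the merged weights.
merge 3/50 + 21/100 → 27/100
merge 1/4 + 27/100 → 13/25
merge 12/25 + 13/25 → 1
L = 27/100 + 13/25 + 1 = 179/100 = 1.79 bits/symbol.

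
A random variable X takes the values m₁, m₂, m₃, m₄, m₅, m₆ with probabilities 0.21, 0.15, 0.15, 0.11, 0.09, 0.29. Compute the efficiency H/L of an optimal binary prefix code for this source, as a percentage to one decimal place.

99.0%

Entropy H = −Σ p log₂ p ≈ 2.4748 bits.
Huffman merges: 9/100+11/100→1/5; 3/20+3/20→3/10; 1/5+21/100→41/100; 29/100+3/10→59/100; 41/100+59/100→1. L = 5/2 ≈ 2.5000.
Efficiency = H/L = 2.4748/2.5000 = 99.0%.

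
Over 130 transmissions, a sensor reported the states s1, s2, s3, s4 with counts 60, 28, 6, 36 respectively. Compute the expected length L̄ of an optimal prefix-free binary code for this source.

Probabilities are the counts divided by 130.
Repeatedly combine the two least-probable nodes; the expected code length is the sum of the merged weights.
merge 3/65 + 14/65 → 17/65
merge 17/65 + 18/65 → 7/13
merge 6/13 + 7/13 → 1
L = 17/65 + 7/13 + 1 = 9/5 = 1.8 bits/symbol.

1.8 bits/symbol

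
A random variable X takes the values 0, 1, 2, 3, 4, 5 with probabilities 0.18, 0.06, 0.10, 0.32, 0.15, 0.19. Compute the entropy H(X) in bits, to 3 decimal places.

2.413 bits

H = −Σ pᵢ log₂ pᵢ.
−0.18·log₂(0.18) = 0.4453
−0.06·log₂(0.06) = 0.2435
−0.10·log₂(0.10) = 0.3322
−0.32·log₂(0.32) = 0.5260
−0.15·log₂(0.15) = 0.4105
−0.19·log₂(0.19) = 0.4552
Sum ≈ 2.4128 → 2.413 bits.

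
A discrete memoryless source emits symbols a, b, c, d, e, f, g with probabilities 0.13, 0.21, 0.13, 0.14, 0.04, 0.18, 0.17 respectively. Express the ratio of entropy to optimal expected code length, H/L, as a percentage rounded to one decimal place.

Entropy H = −Σ p log₂ p ≈ 2.7009 bits.
Huffman merges: 1/25+13/100→17/100; 13/100+7/50→27/100; 17/100+17/100→17/50; 9/50+21/100→39/100; 27/100+17/50→61/100; 39/100+61/100→1. L = 139/50 ≈ 2.7800.
Efficiency = H/L = 2.7009/2.7800 = 97.2%.

97.2%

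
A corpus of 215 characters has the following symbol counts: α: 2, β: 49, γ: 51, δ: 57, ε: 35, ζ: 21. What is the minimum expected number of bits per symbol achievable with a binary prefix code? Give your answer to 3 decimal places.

Probabilities are the counts divided by 215.
Repeatedly combine the two least-probable nodes; the expected code length is the sum of the merged weights.
merge 2/215 + 21/215 → 23/215
merge 23/215 + 7/43 → 58/215
merge 49/215 + 51/215 → 20/43
merge 57/215 + 58/215 → 23/43
merge 20/43 + 23/43 → 1
L = 23/215 + 58/215 + 20/43 + 23/43 + 1 = 511/215 ≈ 2.377 bits/symbol.

2.377 bits/symbol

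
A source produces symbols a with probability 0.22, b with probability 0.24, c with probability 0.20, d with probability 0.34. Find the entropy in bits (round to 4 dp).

H = −Σ pᵢ log₂ pᵢ.
−0.22·log₂(0.22) = 0.4806
−0.24·log₂(0.24) = 0.4941
−0.20·log₂(0.20) = 0.4644
−0.34·log₂(0.34) = 0.5292
Sum ≈ 1.9683 → 1.9683 bits.

1.9683 bits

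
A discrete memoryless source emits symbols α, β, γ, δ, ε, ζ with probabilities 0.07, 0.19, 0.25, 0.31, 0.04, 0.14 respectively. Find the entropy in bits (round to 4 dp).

2.3304 bits

H = −Σ pᵢ log₂ pᵢ.
−0.07·log₂(0.07) = 0.2686
−0.19·log₂(0.19) = 0.4552
−0.25·log₂(0.25) = 0.5000
−0.31·log₂(0.31) = 0.5238
−0.04·log₂(0.04) = 0.1858
−0.14·log₂(0.14) = 0.3971
Sum ≈ 2.3304 → 2.3304 bits.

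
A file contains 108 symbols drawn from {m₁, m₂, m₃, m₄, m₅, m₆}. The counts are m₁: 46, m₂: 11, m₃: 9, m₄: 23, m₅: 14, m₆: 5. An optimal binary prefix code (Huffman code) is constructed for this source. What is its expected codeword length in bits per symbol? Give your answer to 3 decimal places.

2.278 bits/symbol

Probabilities are the counts divided by 108.
Repeatedly combine the two least-probable nodes; the expected code length is the sum of the merged weights.
merge 5/108 + 1/12 → 7/54
merge 11/108 + 7/54 → 25/108
merge 7/54 + 23/108 → 37/108
merge 25/108 + 37/108 → 31/54
merge 23/54 + 31/54 → 1
L = 7/54 + 25/108 + 37/108 + 31/54 + 1 = 41/18 ≈ 2.278 bits/symbol.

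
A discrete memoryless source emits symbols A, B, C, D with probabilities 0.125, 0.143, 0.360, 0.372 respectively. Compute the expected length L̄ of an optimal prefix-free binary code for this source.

1.896 bits/symbol

Repeatedly combine the two least-probable nodes; the expected code length is the sum of the merged weights.
merge 1/8 + 143/1000 → 67/250
merge 67/250 + 9/25 → 157/250
merge 93/250 + 157/250 → 1
L = 67/250 + 157/250 + 1 = 237/125 = 1.896 bits/symbol.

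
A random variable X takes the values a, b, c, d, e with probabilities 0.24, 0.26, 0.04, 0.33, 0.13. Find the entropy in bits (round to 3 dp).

2.096 bits

H = −Σ pᵢ log₂ pᵢ.
−0.24·log₂(0.24) = 0.4941
−0.26·log₂(0.26) = 0.5053
−0.04·log₂(0.04) = 0.1858
−0.33·log₂(0.33) = 0.5278
−0.13·log₂(0.13) = 0.3826
Sum ≈ 2.0956 → 2.096 bits.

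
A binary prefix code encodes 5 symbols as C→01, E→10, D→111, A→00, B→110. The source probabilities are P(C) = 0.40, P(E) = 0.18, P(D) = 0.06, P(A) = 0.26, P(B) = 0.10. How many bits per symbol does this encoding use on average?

L̄ = Σ pᵢ·ℓᵢ = 0.40·2 + 0.18·2 + 0.06·3 + 0.26·2 + 0.10·3 = 2.16 bits/symbol.

2.16 bits/symbol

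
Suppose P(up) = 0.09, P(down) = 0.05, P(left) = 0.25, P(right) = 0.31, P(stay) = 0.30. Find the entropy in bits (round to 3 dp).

2.074 bits

H = −Σ pᵢ log₂ pᵢ.
−0.09·log₂(0.09) = 0.3127
−0.05·log₂(0.05) = 0.2161
−0.25·log₂(0.25) = 0.5000
−0.31·log₂(0.31) = 0.5238
−0.30·log₂(0.30) = 0.5211
Sum ≈ 2.0736 → 2.074 bits.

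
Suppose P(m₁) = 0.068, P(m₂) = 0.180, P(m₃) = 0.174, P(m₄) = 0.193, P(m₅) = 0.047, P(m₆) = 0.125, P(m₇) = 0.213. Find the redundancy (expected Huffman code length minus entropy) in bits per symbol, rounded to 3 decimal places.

Entropy H = −Σ p log₂ p ≈ 2.6636 bits.
Huffman merges: 47/1000+17/250→23/200; 23/200+1/8→6/25; 87/500+9/50→177/500; 193/1000+213/1000→203/500; 6/25+177/500→297/500; 203/500+297/500→1. L = 2709/1000 ≈ 2.7090.
L − H = 2.7090 − 2.6636 = 0.045 bits.

0.045 bits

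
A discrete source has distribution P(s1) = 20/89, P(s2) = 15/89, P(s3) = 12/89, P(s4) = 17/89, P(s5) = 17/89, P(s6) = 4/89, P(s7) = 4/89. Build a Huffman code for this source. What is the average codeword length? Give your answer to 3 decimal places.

2.674 bits/symbol

Repeatedly combine the two least-probable nodes; the expected code length is the sum of the merged weights.
merge 4/89 + 4/89 → 8/89
merge 8/89 + 12/89 → 20/89
merge 15/89 + 17/89 → 32/89
merge 17/89 + 20/89 → 37/89
merge 20/89 + 32/89 → 52/89
merge 37/89 + 52/89 → 1
L = 8/89 + 20/89 + 32/89 + 37/89 + 52/89 + 1 = 238/89 ≈ 2.674 bits/symbol.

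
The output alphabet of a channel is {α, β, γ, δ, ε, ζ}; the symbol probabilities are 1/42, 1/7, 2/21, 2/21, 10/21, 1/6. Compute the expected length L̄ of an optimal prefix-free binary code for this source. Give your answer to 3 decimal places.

Repeatedly combine the two least-probable nodes; the expected code length is the sum of the merged weights.
merge 1/42 + 2/21 → 5/42
merge 2/21 + 5/42 → 3/14
merge 1/7 + 1/6 → 13/42
merge 3/14 + 13/42 → 11/21
merge 10/21 + 11/21 → 1
L = 5/42 + 3/14 + 13/42 + 11/21 + 1 = 13/6 ≈ 2.167 bits/symbol.

2.167 bits/symbol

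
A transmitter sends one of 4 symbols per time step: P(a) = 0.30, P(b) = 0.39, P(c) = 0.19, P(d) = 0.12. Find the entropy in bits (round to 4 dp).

1.8732 bits

H = −Σ pᵢ log₂ pᵢ.
−0.30·log₂(0.30) = 0.5211
−0.39·log₂(0.39) = 0.5298
−0.19·log₂(0.19) = 0.4552
−0.12·log₂(0.12) = 0.3671
Sum ≈ 1.8732 → 1.8732 bits.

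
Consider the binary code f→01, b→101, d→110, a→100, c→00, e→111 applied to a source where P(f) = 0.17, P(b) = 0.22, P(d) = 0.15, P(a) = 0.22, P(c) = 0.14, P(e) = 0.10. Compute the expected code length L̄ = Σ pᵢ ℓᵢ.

L̄ = Σ pᵢ·ℓᵢ = 0.17·2 + 0.22·3 + 0.15·3 + 0.22·3 + 0.14·2 + 0.10·3 = 2.69 bits/symbol.

2.69 bits/symbol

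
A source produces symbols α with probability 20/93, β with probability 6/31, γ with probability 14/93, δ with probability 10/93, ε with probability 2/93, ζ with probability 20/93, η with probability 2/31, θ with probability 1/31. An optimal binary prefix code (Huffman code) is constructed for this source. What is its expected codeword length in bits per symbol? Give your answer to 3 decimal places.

Repeatedly combine the two least-probable nodes; the expected code length is the sum of the merged weights.
merge 2/93 + 1/31 → 5/93
merge 5/93 + 2/31 → 11/93
merge 10/93 + 11/93 → 7/31
merge 14/93 + 6/31 → 32/93
merge 20/93 + 20/93 → 40/93
merge 7/31 + 32/93 → 53/93
merge 40/93 + 53/93 → 1
L = 5/93 + 11/93 + 7/31 + 32/93 + 40/93 + 53/93 + 1 = 85/31 ≈ 2.742 bits/symbol.

2.742 bits/symbol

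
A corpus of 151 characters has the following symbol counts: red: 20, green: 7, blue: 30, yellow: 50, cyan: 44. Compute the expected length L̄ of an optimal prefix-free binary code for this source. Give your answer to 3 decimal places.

2.179 bits/symbol

Probabilities are the counts divided by 151.
Repeatedly combine the two least-probable nodes; the expected code length is the sum of the merged weights.
merge 7/151 + 20/151 → 27/151
merge 27/151 + 30/151 → 57/151
merge 44/151 + 50/151 → 94/151
merge 57/151 + 94/151 → 1
L = 27/151 + 57/151 + 94/151 + 1 = 329/151 ≈ 2.179 bits/symbol.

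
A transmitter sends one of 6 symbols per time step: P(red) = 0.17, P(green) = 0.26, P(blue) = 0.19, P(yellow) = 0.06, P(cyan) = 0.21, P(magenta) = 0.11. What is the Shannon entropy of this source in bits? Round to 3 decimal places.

H = −Σ pᵢ log₂ pᵢ.
−0.17·log₂(0.17) = 0.4346
−0.26·log₂(0.26) = 0.5053
−0.19·log₂(0.19) = 0.4552
−0.06·log₂(0.06) = 0.2435
−0.21·log₂(0.21) = 0.4728
−0.11·log₂(0.11) = 0.3503
Sum ≈ 2.4617 → 2.462 bits.

2.462 bits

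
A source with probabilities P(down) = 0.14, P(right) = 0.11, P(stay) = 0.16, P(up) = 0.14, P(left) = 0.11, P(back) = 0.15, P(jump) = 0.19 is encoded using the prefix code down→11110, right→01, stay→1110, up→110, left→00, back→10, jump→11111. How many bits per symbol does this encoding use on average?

3.45 bits/symbol

L̄ = Σ pᵢ·ℓᵢ = 0.14·5 + 0.11·2 + 0.16·4 + 0.14·3 + 0.11·2 + 0.15·2 + 0.19·5 = 3.45 bits/symbol.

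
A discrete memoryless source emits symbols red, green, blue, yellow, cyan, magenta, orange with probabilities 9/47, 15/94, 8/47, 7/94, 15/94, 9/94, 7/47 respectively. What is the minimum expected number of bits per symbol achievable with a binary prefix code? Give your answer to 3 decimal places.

Repeatedly combine the two least-probable nodes; the expected code length is the sum of the merged weights.
merge 7/94 + 9/94 → 8/47
merge 7/47 + 15/94 → 29/94
merge 15/94 + 8/47 → 31/94
merge 8/47 + 9/47 → 17/47
merge 29/94 + 31/94 → 30/47
merge 17/47 + 30/47 → 1
L = 8/47 + 29/94 + 31/94 + 17/47 + 30/47 + 1 = 132/47 ≈ 2.809 bits/symbol.

2.809 bits/symbol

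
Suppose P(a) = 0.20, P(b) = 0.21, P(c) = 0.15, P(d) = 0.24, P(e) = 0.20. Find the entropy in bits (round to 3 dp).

H = −Σ pᵢ log₂ pᵢ.
−0.20·log₂(0.20) = 0.4644
−0.21·log₂(0.21) = 0.4728
−0.15·log₂(0.15) = 0.4105
−0.24·log₂(0.24) = 0.4941
−0.20·log₂(0.20) = 0.4644
Sum ≈ 2.3063 → 2.306 bits.

2.306 bits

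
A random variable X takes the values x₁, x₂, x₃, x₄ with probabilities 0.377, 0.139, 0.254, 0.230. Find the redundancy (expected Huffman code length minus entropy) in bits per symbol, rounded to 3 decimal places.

Entropy H = −Σ p log₂ p ≈ 1.9161 bits.
Huffman merges: 139/1000+23/100→369/1000; 127/500+369/1000→623/1000; 377/1000+623/1000→1. L = 249/125 ≈ 1.9920.
L − H = 1.9920 − 1.9161 = 0.076 bits.

0.076 bits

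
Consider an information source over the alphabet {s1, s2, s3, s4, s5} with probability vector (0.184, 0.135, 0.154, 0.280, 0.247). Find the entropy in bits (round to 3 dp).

H = −Σ pᵢ log₂ pᵢ.
−0.184·log₂(0.184) = 0.4494
−0.135·log₂(0.135) = 0.3900
−0.154·log₂(0.154) = 0.4156
−0.280·log₂(0.280) = 0.5142
−0.247·log₂(0.247) = 0.4983
Sum ≈ 2.2675 → 2.268 bits.

2.268 bits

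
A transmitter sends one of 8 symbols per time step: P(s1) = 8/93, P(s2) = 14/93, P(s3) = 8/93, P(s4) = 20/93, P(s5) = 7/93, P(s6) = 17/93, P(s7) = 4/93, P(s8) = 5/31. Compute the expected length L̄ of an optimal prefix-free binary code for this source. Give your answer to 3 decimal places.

Repeatedly combine the two least-probable nodes; the expected code length is the sum of the merged weights.
merge 4/93 + 7/93 → 11/93
merge 8/93 + 8/93 → 16/93
merge 11/93 + 14/93 → 25/93
merge 5/31 + 16/93 → 1/3
merge 17/93 + 20/93 → 37/93
merge 25/93 + 1/3 → 56/93
merge 37/93 + 56/93 → 1
L = 11/93 + 16/93 + 25/93 + 1/3 + 37/93 + 56/93 + 1 = 269/93 ≈ 2.892 bits/symbol.

2.892 bits/symbol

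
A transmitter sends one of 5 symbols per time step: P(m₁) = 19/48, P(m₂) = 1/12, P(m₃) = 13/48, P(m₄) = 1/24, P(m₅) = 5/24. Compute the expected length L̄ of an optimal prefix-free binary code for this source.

2.0625 bits/symbol

Repeatedly combine the two least-probable nodes; the expected code length is the sum of the merged weights.
merge 1/24 + 1/12 → 1/8
merge 1/8 + 5/24 → 1/3
merge 13/48 + 1/3 → 29/48
merge 19/48 + 29/48 → 1
L = 1/8 + 1/3 + 29/48 + 1 = 33/16 = 2.0625 bits/symbol.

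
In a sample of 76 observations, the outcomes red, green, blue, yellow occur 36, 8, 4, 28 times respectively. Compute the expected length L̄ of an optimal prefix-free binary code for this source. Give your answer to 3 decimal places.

1.684 bits/symbol

Probabilities are the counts divided by 76.
Repeatedly combine the two least-probable nodes; the expected code length is the sum of the merged weights.
merge 1/19 + 2/19 → 3/19
merge 3/19 + 7/19 → 10/19
merge 9/19 + 10/19 → 1
L = 3/19 + 10/19 + 1 = 32/19 ≈ 1.684 bits/symbol.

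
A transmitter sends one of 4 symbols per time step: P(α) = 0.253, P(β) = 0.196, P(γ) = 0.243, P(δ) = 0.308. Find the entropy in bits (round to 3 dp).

1.982 bits

H = −Σ pᵢ log₂ pᵢ.
−0.253·log₂(0.253) = 0.5016
−0.196·log₂(0.196) = 0.4608
−0.243·log₂(0.243) = 0.4960
−0.308·log₂(0.308) = 0.5233
Sum ≈ 1.9817 → 1.982 bits.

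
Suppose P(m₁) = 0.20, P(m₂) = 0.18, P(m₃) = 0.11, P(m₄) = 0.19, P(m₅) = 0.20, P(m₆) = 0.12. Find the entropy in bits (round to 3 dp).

2.547 bits

H = −Σ pᵢ log₂ pᵢ.
−0.20·log₂(0.20) = 0.4644
−0.18·log₂(0.18) = 0.4453
−0.11·log₂(0.11) = 0.3503
−0.19·log₂(0.19) = 0.4552
−0.20·log₂(0.20) = 0.4644
−0.12·log₂(0.12) = 0.3671
Sum ≈ 2.5467 → 2.547 bits.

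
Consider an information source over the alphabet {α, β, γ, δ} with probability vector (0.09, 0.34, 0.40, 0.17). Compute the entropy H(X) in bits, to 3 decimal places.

H = −Σ pᵢ log₂ pᵢ.
−0.09·log₂(0.09) = 0.3127
−0.34·log₂(0.34) = 0.5292
−0.40·log₂(0.40) = 0.5288
−0.17·log₂(0.17) = 0.4346
Sum ≈ 1.8052 → 1.805 bits.

1.805 bits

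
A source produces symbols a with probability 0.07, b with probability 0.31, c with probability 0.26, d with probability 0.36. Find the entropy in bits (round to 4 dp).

1.8283 bits

H = −Σ pᵢ log₂ pᵢ.
−0.07·log₂(0.07) = 0.2686
−0.31·log₂(0.31) = 0.5238
−0.26·log₂(0.26) = 0.5053
−0.36·log₂(0.36) = 0.5306
Sum ≈ 1.8283 → 1.8283 bits.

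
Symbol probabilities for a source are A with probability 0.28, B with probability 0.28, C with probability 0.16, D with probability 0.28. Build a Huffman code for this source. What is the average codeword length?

2 bits/symbol

Repeatedly combine the two least-probable nodes; the expected code length is the sum of the merged weights.
merge 4/25 + 7/25 → 11/25
merge 7/25 + 7/25 → 14/25
merge 11/25 + 14/25 → 1
L = 11/25 + 14/25 + 1 = 2 bits/symbol.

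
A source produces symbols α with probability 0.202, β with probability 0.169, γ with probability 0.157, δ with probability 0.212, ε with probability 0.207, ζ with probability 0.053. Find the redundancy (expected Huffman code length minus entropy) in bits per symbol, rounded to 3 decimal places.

0.093 bits

Entropy H = −Σ p log₂ p ≈ 2.4884 bits.
Huffman merges: 53/1000+157/1000→21/100; 169/1000+101/500→371/1000; 207/1000+21/100→417/1000; 53/250+371/1000→583/1000; 417/1000+583/1000→1. L = 2581/1000 ≈ 2.5810.
L − H = 2.5810 − 2.4884 = 0.093 bits.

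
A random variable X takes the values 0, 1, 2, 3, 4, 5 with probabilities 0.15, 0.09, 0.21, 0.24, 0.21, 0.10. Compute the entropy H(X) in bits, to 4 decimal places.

H = −Σ pᵢ log₂ pᵢ.
−0.15·log₂(0.15) = 0.4105
−0.09·log₂(0.09) = 0.3127
−0.21·log₂(0.21) = 0.4728
−0.24·log₂(0.24) = 0.4941
−0.21·log₂(0.21) = 0.4728
−0.10·log₂(0.10) = 0.3322
Sum ≈ 2.4952 → 2.4952 bits.

2.4952 bits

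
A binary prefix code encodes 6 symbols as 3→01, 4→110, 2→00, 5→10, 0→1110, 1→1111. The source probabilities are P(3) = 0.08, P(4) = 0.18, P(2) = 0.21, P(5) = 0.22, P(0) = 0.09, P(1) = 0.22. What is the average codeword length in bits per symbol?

2.8 bits/symbol

L̄ = Σ pᵢ·ℓᵢ = 0.08·2 + 0.18·3 + 0.21·2 + 0.22·2 + 0.09·4 + 0.22·4 = 2.8 bits/symbol.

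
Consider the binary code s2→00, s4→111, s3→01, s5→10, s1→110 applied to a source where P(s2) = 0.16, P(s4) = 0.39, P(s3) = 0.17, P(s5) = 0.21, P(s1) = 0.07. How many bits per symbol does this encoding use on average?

2.46 bits/symbol

L̄ = Σ pᵢ·ℓᵢ = 0.16·2 + 0.39·3 + 0.17·2 + 0.21·2 + 0.07·3 = 2.46 bits/symbol.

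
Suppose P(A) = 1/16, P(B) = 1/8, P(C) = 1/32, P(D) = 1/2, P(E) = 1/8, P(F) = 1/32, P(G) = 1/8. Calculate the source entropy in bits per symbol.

Each probability is a power of 1/2, so log₂(1/p) is an integer.
H = Σ p·log₂(1/p) = 1/16·4 + 1/8·3 + 1/32·5 + 1/2·1 + 1/8·3 + 1/32·5 + 1/8·3 = 2.1875 bits.

2.1875 bits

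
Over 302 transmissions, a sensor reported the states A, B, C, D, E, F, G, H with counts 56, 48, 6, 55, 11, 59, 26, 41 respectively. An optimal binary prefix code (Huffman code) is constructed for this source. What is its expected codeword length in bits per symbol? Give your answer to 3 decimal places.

2.818 bits/symbol

Probabilities are the counts divided by 302.
Repeatedly combine the two least-probable nodes; the expected code length is the sum of the merged weights.
merge 3/151 + 11/302 → 17/302
merge 17/302 + 13/151 → 43/302
merge 41/302 + 43/302 → 42/151
merge 24/151 + 55/302 → 103/302
merge 28/151 + 59/302 → 115/302
merge 42/151 + 103/302 → 187/302
merge 115/302 + 187/302 → 1
L = 17/302 + 43/302 + 42/151 + 103/302 + 115/302 + 187/302 + 1 = 851/302 ≈ 2.818 bits/symbol.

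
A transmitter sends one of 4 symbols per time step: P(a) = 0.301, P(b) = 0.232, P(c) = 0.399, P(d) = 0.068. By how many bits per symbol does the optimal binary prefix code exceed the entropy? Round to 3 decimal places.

0.098 bits

Entropy H = −Σ p log₂ p ≈ 1.8030 bits.
Huffman merges: 17/250+29/125→3/10; 3/10+301/1000→601/1000; 399/1000+601/1000→1. L = 1901/1000 ≈ 1.9010.
L − H = 1.9010 − 1.8030 = 0.098 bits.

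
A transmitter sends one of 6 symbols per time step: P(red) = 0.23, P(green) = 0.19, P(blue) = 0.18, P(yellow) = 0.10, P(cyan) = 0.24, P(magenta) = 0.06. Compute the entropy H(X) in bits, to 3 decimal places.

2.458 bits

H = −Σ pᵢ log₂ pᵢ.
−0.23·log₂(0.23) = 0.4877
−0.19·log₂(0.19) = 0.4552
−0.18·log₂(0.18) = 0.4453
−0.10·log₂(0.10) = 0.3322
−0.24·log₂(0.24) = 0.4941
−0.06·log₂(0.06) = 0.2435
Sum ≈ 2.4581 → 2.458 bits.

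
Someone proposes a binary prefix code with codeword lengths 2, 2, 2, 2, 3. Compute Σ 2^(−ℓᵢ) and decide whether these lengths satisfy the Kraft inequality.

With common denominator 2^3 = 8: Σ 2^(−ℓᵢ) = 2/8 + 2/8 + 2/8 + 2/8 + 1/8 = 9/8 = 1.125.
Kraft's inequality requires Σ ≤ 1; here Σ = 1.125 > 1, so no such prefix code exists.

1.125; no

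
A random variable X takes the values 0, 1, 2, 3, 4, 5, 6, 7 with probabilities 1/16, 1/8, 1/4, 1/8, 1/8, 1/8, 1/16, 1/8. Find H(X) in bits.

2.875 bits

Each probability is a power of 1/2, so log₂(1/p) is an integer.
H = Σ p·log₂(1/p) = 1/16·4 + 1/8·3 + 1/4·2 + 1/8·3 + 1/8·3 + 1/8·3 + 1/16·4 + 1/8·3 = 2.875 bits.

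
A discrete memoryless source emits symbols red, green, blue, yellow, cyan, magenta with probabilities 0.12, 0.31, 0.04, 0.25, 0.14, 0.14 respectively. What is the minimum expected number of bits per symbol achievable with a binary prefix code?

Repeatedly combine the two least-probable nodes; the expected code length is the sum of the merged weights.
merge 1/25 + 3/25 → 4/25
merge 7/50 + 7/50 → 7/25
merge 4/25 + 1/4 → 41/100
merge 7/25 + 31/100 → 59/100
merge 41/100 + 59/100 → 1
L = 4/25 + 7/25 + 41/100 + 59/100 + 1 = 61/25 = 2.44 bits/symbol.

2.44 bits/symbol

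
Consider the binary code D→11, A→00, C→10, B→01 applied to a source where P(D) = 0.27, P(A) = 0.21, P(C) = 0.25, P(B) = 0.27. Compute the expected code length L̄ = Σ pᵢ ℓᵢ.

L̄ = Σ pᵢ·ℓᵢ = 0.27·2 + 0.21·2 + 0.25·2 + 0.27·2 = 2 bits/symbol.

2 bits/symbol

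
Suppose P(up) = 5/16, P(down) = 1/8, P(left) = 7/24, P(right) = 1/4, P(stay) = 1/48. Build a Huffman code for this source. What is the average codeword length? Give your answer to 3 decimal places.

2.146 bits/symbol

Repeatedly combine the two least-probable nodes; the expected code length is the sum of the merged weights.
merge 1/48 + 1/8 → 7/48
merge 7/48 + 1/4 → 19/48
merge 7/24 + 5/16 → 29/48
merge 19/48 + 29/48 → 1
L = 7/48 + 19/48 + 29/48 + 1 = 103/48 ≈ 2.146 bits/symbol.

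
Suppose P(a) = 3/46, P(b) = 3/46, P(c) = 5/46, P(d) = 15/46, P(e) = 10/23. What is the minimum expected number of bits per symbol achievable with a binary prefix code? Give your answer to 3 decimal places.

1.935 bits/symbol

Repeatedly combine the two least-probable nodes; the expected code length is the sum of the merged weights.
merge 3/46 + 3/46 → 3/23
merge 5/46 + 3/23 → 11/46
merge 11/46 + 15/46 → 13/23
merge 10/23 + 13/23 → 1
L = 3/23 + 11/46 + 13/23 + 1 = 89/46 ≈ 1.935 bits/symbol.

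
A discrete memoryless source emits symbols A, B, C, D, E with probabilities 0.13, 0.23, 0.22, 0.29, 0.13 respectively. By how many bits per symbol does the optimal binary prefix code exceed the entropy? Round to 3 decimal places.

0.009 bits

Entropy H = −Σ p log₂ p ≈ 2.2514 bits.
Huffman merges: 13/100+13/100→13/50; 11/50+23/100→9/20; 13/50+29/100→11/20; 9/20+11/20→1. L = 113/50 ≈ 2.2600.
L − H = 2.2600 − 2.2514 = 0.009 bits.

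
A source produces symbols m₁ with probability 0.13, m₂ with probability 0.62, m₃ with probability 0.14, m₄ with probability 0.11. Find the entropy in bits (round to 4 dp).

1.5576 bits

H = −Σ pᵢ log₂ pᵢ.
−0.13·log₂(0.13) = 0.3826
−0.62·log₂(0.62) = 0.4276
−0.14·log₂(0.14) = 0.3971
−0.11·log₂(0.11) = 0.3503
Sum ≈ 1.5576 → 1.5576 bits.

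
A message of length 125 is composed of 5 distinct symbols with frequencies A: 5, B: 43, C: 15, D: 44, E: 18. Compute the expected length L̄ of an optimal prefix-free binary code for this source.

Probabilities are the counts divided by 125.
Repeatedly combine the two least-probable nodes; the expected code length is the sum of the merged weights.
merge 1/25 + 3/25 → 4/25
merge 18/125 + 4/25 → 38/125
merge 38/125 + 43/125 → 81/125
merge 44/125 + 81/125 → 1
L = 4/25 + 38/125 + 81/125 + 1 = 264/125 = 2.112 bits/symbol.

2.112 bits/symbol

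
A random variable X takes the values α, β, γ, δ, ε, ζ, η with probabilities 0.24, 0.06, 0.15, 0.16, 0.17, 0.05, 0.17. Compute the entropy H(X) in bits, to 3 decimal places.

H = −Σ pᵢ log₂ pᵢ.
−0.24·log₂(0.24) = 0.4941
−0.06·log₂(0.06) = 0.2435
−0.15·log₂(0.15) = 0.4105
−0.16·log₂(0.16) = 0.4230
−0.17·log₂(0.17) = 0.4346
−0.05·log₂(0.05) = 0.2161
−0.17·log₂(0.17) = 0.4346
Sum ≈ 2.6565 → 2.657 bits.

2.657 bits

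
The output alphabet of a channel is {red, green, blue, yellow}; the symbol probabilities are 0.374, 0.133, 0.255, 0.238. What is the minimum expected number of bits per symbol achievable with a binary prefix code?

1.997 bits/symbol

Repeatedly combine the two least-probable nodes; the expected code length is the sum of the merged weights.
merge 133/1000 + 119/500 → 371/1000
merge 51/200 + 371/1000 → 313/500
merge 187/500 + 313/500 → 1
L = 371/1000 + 313/500 + 1 = 1997/1000 = 1.997 bits/symbol.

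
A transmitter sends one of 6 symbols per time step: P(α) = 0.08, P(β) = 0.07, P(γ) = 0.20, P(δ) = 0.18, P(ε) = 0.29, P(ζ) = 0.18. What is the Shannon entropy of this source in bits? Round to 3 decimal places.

2.433 bits

H = −Σ pᵢ log₂ pᵢ.
−0.08·log₂(0.08) = 0.2915
−0.07·log₂(0.07) = 0.2686
−0.20·log₂(0.20) = 0.4644
−0.18·log₂(0.18) = 0.4453
−0.29·log₂(0.29) = 0.5179
−0.18·log₂(0.18) = 0.4453
Sum ≈ 2.4330 → 2.433 bits.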